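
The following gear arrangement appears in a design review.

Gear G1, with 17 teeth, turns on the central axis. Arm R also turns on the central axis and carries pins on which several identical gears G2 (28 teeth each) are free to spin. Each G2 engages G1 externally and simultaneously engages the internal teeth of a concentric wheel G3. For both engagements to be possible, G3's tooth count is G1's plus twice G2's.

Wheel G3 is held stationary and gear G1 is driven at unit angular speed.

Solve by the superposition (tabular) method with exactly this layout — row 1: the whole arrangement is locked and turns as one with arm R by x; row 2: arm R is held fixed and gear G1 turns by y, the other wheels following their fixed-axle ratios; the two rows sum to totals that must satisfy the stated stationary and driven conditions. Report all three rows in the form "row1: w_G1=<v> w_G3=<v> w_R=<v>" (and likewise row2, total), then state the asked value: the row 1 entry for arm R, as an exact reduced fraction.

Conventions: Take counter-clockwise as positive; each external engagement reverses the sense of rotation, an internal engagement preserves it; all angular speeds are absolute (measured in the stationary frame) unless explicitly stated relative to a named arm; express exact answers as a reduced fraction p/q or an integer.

class = planetary set [G3 = 17+2·28 = 73; Willis about the carrier]
row 1 — lock + rotate with arm: ω_sun = ω_ring = ω_arm = x
row 2: sun turns y, ring = −(17/73)·y, arm 0
boundary: total ω_ring = x − (17/73)·y = 0 and total ω_sun = x + y = 1  ⇒  y = 73/90, x = 17/90
row 2 ring = −(17/73)·73/90 = -17/90
totals (row 1 + row 2): sun 17/90 + 73/90 = 1, ring 17/90 + (-17/90) = 0, arm 17/90 + 0 = 17/90
asked cell (row1, arm) = 17/90

row1: w_G1=17/90 w_G3=17/90 w_R=17/90
row2: w_G1=73/90 w_G3=-17/90 w_R=0
total: w_G1=1 w_G3=0 w_R=17/90
asked value: 17/90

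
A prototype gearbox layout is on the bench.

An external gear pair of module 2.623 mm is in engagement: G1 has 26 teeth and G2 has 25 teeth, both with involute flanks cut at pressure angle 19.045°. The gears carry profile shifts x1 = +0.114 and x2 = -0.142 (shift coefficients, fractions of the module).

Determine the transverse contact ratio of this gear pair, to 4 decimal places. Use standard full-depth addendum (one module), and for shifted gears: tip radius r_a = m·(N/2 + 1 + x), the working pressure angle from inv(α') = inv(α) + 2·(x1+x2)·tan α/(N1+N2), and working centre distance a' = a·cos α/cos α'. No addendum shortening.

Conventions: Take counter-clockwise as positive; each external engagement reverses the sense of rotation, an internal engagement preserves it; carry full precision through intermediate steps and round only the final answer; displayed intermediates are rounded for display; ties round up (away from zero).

1.6632

class = single-mesh tooth geometry [involute pair 26T × 25T, m = 2.623]
base radii: r_b1 = 32.232509, r_b2 = 30.992797
tip radii: r_a1 = 37.021022, r_a2 = 35.038034
inv(α') = inv(19.045°) + 2·(+0.114-0.142)·tan α/(26+25) = 0.01242936  ⇒  α' = 18.86084°
a' = a·cos α / cos α' = 66.8865·cos 19.045°/cos 18.86084° = 66.812713
action lengths: √(r_a1²−r_b1²) = 18.210476, √(r_a2²−r_b2²) = 16.343511
base pitch p_b = π·m·cos α = 7.789339
CR = (18.210476 + 16.343511 − 66.812713·sin 18.86084°)/7.789339 = 1.663221
contact ratio ≈ 1.6632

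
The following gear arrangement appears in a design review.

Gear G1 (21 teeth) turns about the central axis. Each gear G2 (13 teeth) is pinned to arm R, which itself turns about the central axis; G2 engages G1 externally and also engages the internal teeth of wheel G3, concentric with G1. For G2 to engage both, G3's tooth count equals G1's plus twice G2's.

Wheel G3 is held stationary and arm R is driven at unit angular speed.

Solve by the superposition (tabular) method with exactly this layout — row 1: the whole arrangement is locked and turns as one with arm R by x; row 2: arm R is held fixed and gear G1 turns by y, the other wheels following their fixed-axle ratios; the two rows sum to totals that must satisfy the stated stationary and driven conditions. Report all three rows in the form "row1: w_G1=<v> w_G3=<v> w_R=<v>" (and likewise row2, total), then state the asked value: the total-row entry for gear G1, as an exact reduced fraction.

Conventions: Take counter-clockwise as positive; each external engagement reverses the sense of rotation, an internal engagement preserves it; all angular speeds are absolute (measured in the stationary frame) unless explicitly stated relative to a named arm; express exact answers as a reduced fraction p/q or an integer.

row1: w_G1=1 w_G3=1 w_R=1
row2: w_G1=47/21 w_G3=-1 w_R=0
total: w_G1=68/21 w_G3=0 w_R=1
asked value: 68/21

recognized (axles ride arm R): planetary set, 21/13/47 teeth
superposition row 1 [locked train]: every member turns x
row 2 — arm fixed, fixed-axis ratios: sun y, ring −(21/47)·y, arm 0
boundary: total ω_ring = x − (21/47)·y = 0 and total ω_arm = x = 1  ⇒  y = 47/21, x = 1
row 2 ring = −(21/47)·47/21 = -1
totals (row 1 + row 2): sun 1 + 47/21 = 68/21, ring 1 + (-1) = 0, arm 1 + 0 = 1
asked cell (total, sun) = 68/21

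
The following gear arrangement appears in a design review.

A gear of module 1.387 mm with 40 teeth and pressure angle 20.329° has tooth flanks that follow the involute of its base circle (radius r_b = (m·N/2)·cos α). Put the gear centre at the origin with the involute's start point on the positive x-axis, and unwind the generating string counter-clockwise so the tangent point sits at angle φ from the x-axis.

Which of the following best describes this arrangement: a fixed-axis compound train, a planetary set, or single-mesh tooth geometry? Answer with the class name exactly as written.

single-mesh tooth geometry

recognized (one wheel, involute flank): single-mesh tooth geometry, m = 1.387, N = 40
classification: single-mesh tooth geometry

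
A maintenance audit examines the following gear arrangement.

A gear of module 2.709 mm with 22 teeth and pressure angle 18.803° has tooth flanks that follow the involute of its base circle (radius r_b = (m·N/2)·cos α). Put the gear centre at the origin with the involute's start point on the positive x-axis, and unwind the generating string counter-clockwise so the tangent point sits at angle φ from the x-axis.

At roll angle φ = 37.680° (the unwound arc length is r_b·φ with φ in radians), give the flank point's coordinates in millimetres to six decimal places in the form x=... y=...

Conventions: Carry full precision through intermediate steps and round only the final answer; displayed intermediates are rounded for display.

x=33.664824 y=2.560508

class = single-mesh tooth geometry [base-circle involute, m = 2.709, 22T]
pitch radius r_p = m·N/2 = 2.709·22/2 = 29.799000
base radius r_b = r_p·cos α = 29.799000·cos 18.803° = 28.208698
roll angle φ = 37.680° = 0.65764006 rad
x = r_b·(cos φ + φ·sin φ) = 33.664824
y = r_b·(sin φ − φ·cos φ) = 2.560508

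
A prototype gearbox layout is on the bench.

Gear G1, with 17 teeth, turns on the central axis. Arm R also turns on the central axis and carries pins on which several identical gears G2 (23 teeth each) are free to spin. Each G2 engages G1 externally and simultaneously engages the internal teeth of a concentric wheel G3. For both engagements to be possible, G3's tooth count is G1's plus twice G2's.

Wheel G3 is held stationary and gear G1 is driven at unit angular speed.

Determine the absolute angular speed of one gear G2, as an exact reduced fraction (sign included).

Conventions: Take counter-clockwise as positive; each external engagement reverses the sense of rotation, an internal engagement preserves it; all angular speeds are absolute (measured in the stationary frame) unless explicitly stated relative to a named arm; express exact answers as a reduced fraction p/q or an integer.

recognized (axles ride arm R): planetary set, 17/23/63 teeth
ring teeth: 17 + 2·23 = 63
17(ω_sun−ω_arm) = −63(ω_ring−ω_arm),  ω_ring = 0, ω_sun = 1
17(1−ω_arm) = −63(0−ω_arm)  ⇒  80·ω_arm = 17  ⇒  ω_arm = 17/80
sun–planet mesh: 17·(1−17/80) = −23·(ω_p−ω_arm)  ⇒  ω_p−ω_arm = -1071/1840
ω_p = 17/80 − 1071/1840 = -17/46
exact speed ratio = -17/46

-17/46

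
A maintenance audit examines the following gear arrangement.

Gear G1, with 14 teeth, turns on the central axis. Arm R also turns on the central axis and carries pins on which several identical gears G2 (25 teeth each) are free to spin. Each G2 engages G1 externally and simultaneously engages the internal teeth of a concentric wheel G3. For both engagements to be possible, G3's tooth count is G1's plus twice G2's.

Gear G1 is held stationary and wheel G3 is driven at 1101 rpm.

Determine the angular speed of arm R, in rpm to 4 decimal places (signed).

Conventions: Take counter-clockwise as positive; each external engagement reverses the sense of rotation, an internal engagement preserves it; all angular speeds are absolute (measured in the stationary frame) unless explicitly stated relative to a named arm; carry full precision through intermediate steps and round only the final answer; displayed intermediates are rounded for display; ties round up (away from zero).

+903.3846 rpm

recognized (axles ride arm R): planetary set, 14/25/64 teeth
normalise by the input: solve with ω_ring = 1, then scale by 1101 rpm
ring teeth: 14 + 2·25 = 64
14(ω_sun−ω_arm) = −64(ω_ring−ω_arm),  ω_sun = 0, ω_ring = 1
14(0−ω_arm) = −64(1−ω_arm)  ⇒  78·ω_arm = 64  ⇒  ω_arm = 32/39
scale: ω_arm = 32/39 × 1101 rpm = +903.3846 rpm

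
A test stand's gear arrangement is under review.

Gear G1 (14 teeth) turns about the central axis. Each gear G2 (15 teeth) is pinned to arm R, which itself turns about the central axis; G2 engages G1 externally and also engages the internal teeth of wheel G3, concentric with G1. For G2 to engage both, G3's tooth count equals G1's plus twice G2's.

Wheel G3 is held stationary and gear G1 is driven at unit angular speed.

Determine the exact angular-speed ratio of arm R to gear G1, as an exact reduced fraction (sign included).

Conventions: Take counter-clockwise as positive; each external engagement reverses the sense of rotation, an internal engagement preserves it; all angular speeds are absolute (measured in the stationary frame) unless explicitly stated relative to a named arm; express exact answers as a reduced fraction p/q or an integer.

7/29

topology: planetary set — G1 14T / G2 15T / G3 44T, arm = carrier (Willis)
ring teeth: 14 + 2·15 = 44
14(ω_sun−ω_arm) = −44(ω_ring−ω_arm),  ω_ring = 0, ω_sun = 1
14(1−ω_arm) = −44(0−ω_arm)  ⇒  58·ω_arm = 14  ⇒  ω_arm = 7/29
ω_out/ω_in = 7/29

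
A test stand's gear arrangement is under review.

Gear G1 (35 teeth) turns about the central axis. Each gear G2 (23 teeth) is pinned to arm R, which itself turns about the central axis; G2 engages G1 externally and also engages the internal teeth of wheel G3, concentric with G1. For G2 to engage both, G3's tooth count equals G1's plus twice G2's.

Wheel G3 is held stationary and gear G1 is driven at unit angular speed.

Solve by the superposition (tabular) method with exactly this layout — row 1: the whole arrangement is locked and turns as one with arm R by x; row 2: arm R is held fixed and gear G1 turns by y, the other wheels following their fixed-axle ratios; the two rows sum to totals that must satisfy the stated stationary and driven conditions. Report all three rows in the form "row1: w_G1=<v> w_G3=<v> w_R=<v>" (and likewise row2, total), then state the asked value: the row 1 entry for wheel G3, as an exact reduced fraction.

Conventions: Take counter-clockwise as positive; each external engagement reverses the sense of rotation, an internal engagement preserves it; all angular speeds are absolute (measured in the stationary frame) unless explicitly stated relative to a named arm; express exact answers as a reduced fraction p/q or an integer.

row1: w_G1=35/116 w_G3=35/116 w_R=35/116
row2: w_G1=81/116 w_G3=-35/116 w_R=0
total: w_G1=1 w_G3=0 w_R=35/116
asked value: 35/116

recognized (axles ride arm R): planetary set, 35/23/81 teeth
row 1 (train locked, turned with arm): all members turn x
superposition row 2 [arm held]: sun y, ring −(35/81)·y, arm 0
boundary: total ω_ring = x − (35/81)·y = 0 and total ω_sun = x + y = 1  ⇒  y = 81/116, x = 35/116
row 2 ring = −(35/81)·81/116 = -35/116
totals (row 1 + row 2): sun 35/116 + 81/116 = 1, ring 35/116 + (-35/116) = 0, arm 35/116 + 0 = 35/116
asked cell (row1, ring) = 35/116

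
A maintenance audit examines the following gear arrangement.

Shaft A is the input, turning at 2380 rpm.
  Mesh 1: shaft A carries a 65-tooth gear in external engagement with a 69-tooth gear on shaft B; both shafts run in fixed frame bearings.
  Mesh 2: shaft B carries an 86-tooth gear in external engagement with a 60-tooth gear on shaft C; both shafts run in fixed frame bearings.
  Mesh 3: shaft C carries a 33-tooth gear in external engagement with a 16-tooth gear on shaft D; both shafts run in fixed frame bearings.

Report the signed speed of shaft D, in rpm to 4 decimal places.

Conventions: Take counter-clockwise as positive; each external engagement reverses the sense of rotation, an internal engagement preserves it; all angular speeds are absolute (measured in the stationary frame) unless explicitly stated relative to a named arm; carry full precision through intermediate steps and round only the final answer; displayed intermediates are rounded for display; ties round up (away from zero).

recognized (4 fixed axles, 3 meshes): fixed-axis compound train
mesh 1 [65T→69T]: ω = 2380.0000×65/69 = 2242.0290 rpm, sense flips to −
mesh 2 [86T→60T]: ω = 2242.0290×86/60 = 3213.5749 rpm, sense flips to +
mesh 3 [33T→16T]: ω = 3213.5749×33/16 = 6627.9982 rpm, sense flips to −
signed output speed = -6627.9982 rpm

-6627.9982 rpm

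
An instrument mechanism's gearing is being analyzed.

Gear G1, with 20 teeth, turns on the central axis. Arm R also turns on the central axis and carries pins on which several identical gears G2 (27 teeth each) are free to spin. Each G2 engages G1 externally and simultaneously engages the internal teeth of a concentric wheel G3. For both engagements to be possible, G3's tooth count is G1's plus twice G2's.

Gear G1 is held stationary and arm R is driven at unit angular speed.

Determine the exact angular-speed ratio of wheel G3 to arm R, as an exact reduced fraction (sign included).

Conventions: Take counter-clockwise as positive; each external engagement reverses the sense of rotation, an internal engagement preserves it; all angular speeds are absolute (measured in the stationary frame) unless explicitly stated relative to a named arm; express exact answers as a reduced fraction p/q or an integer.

47/37

topology: planetary set — G1 20T / G2 27T / G3 74T, arm = carrier (Willis)
ring teeth: 20 + 2·27 = 74
20(ω_sun−ω_arm) = −74(ω_ring−ω_arm),  ω_sun = 0, ω_arm = 1
ω_ring = 1 − (20/74)(0−1) = 47/37
ω_out/ω_in = 47/37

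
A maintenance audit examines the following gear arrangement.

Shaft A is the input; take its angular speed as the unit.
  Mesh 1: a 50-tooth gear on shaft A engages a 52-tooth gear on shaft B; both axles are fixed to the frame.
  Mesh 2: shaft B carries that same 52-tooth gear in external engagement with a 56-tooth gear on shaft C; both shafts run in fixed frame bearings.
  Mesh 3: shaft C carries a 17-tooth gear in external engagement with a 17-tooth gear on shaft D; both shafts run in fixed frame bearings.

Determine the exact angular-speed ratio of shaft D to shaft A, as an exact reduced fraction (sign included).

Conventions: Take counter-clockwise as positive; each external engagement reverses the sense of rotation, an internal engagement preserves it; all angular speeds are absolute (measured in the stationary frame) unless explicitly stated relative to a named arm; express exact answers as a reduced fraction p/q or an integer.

class = fixed-axis compound train [3 meshes; 3 ratios multiply, 3 sense flips]
mesh 1 [50T→52T]: running ratio 25/26, sense −
mesh 2 [52T→56T]: running ratio 25/28, sense +
mesh 3 [17T→17T]: running ratio 25/28, sense −
ω_out/ω_in = -25/28

-25/28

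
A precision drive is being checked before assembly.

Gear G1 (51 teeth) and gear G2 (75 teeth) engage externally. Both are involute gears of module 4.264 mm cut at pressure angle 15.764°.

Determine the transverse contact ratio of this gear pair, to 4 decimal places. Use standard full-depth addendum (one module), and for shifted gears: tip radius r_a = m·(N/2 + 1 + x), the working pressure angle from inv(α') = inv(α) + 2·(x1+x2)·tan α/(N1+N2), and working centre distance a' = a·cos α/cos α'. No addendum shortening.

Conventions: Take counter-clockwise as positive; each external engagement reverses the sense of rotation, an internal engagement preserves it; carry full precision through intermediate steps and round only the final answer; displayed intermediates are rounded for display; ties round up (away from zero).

topology: single-mesh involute geometry — m = 4.264, 51T/75T pair
base radii: r_b1 = 104.642468, r_b2 = 153.885982
tip radii: r_a1 = 112.996000, r_a2 = 164.164000
no profile shift: α' = α, a' = a
action lengths: √(r_a1²−r_b1²) = 42.638597, √(r_a2²−r_b2²) = 57.174499
base pitch p_b = π·m·cos α = 12.891922
CR = (42.638597 + 57.174499 − 268.632000·sin 15.76400°)/12.891922 = 2.081329
contact ratio ≈ 2.0813

2.0813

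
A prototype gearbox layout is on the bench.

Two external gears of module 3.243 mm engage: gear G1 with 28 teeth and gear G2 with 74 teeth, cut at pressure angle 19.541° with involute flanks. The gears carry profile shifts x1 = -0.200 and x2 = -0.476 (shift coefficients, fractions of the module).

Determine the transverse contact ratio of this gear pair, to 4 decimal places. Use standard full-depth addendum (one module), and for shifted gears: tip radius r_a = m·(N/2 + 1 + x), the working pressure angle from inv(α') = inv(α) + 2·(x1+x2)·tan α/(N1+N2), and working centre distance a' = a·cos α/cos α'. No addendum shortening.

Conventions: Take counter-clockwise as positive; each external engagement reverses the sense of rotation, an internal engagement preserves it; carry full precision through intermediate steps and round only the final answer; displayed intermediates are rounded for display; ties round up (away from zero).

topology: single-mesh involute geometry — m = 3.243, 28T/74T pair
base radii: r_b1 = 42.786953, r_b2 = 113.079804
tip radii: r_a1 = 47.996400, r_a2 = 121.690332
inv(α') = inv(19.541°) + 2·(-0.200-0.476)·tan α/(28+74) = 0.00916482  ⇒  α' = 17.08543°
a' = a·cos α / cos α' = 165.3930·cos 19.541°/cos 17.08543° = 163.063098
action lengths: √(r_a1²−r_b1²) = 21.746978, √(r_a2²−r_b2²) = 44.961036
base pitch p_b = π·m·cos α = 9.601370
CR = (21.746978 + 44.961036 − 163.063098·sin 17.08543°)/9.601370 = 1.958108
contact ratio ≈ 1.9581

1.9581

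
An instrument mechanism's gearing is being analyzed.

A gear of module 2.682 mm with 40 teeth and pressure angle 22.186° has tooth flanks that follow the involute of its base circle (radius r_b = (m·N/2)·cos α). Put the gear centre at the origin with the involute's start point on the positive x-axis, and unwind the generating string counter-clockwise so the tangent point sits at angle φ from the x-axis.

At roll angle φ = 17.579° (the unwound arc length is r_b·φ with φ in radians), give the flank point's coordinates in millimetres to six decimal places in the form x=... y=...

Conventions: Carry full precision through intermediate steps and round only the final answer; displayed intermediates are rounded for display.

recognized (one wheel, involute flank): single-mesh tooth geometry, m = 2.682, N = 40
pitch radius r_p = m·N/2 = 2.682·40/2 = 53.640000
base radius r_b = r_p·cos α = 53.640000·cos 22.186° = 49.668649
roll angle φ = 17.579° = 0.30681143 rad
x = r_b·(cos φ + φ·sin φ) = 51.951657
y = r_b·(sin φ − φ·cos φ) = 0.473677

x=51.951657 y=0.473677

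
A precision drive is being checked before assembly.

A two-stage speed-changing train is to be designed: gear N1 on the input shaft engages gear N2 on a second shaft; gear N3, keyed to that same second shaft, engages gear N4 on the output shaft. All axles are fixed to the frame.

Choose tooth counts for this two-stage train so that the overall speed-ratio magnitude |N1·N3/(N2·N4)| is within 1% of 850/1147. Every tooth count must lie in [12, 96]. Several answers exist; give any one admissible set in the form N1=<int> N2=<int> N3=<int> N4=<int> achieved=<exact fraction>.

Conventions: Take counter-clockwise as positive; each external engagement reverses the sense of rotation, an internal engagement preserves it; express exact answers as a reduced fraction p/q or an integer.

N1=17 N2=31 N3=50 N4=37 achieved=850/1147

design class (target 850/1147): fixed-axis compound train
target = 850/1147 in lowest terms: an exact hit needs N1·N3 = k·850 and N2·N4 = k·1147 for one integer k, every count in [12, 96]; additionally prefer no 1:1 stage (N1 ≠ N2, N3 ≠ N4)
k = 1: N1·N3 = 850 = 17·50, N2·N4 = 1147 = 31·37
achieved = 17·50/(31·37) = 850/1147; |achieved − target| = 0 ≤ 17/2294 ✓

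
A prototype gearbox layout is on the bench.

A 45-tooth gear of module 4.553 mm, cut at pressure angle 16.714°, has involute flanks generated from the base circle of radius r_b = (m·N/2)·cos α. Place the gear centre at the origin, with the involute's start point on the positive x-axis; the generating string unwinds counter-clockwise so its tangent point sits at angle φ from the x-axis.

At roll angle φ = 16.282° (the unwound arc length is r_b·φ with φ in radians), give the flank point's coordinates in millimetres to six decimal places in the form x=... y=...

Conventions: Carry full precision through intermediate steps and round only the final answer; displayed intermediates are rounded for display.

x=101.996540 y=0.744485

single-mesh involute tooth geometry (45T wheel at module 4.553)
pitch radius r_p = m·N/2 = 4.553·45/2 = 102.442500
base radius r_b = r_p·cos α = 102.442500·cos 16.714° = 98.114535
roll angle φ = 16.282° = 0.28417451 rad
x = r_b·(cos φ + φ·sin φ) = 101.996540
y = r_b·(sin φ − φ·cos φ) = 0.744485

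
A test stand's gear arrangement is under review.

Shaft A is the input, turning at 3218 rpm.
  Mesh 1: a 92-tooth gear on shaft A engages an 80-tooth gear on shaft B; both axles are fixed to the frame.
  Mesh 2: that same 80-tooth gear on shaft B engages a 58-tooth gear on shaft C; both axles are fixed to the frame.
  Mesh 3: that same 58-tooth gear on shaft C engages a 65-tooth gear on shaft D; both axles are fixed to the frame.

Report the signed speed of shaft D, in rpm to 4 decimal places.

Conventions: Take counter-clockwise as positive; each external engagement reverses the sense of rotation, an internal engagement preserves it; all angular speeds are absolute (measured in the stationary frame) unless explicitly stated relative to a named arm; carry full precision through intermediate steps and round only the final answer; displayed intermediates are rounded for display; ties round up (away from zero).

class = fixed-axis compound train [3 meshes; 3 ratios multiply, 3 sense flips]
mesh 1 [92T→80T]: ω = 3218.0000×92/80 = 3700.7000 rpm, sense flips to −
mesh 2 [80T→58T]: ω = 3700.7000×80/58 = 5104.4138 rpm, sense flips to +
mesh 3 [58T→65T]: ω = 5104.4138×58/65 = 4554.7077 rpm, sense flips to −
signed output speed = -4554.7077 rpm

-4554.7077 rpm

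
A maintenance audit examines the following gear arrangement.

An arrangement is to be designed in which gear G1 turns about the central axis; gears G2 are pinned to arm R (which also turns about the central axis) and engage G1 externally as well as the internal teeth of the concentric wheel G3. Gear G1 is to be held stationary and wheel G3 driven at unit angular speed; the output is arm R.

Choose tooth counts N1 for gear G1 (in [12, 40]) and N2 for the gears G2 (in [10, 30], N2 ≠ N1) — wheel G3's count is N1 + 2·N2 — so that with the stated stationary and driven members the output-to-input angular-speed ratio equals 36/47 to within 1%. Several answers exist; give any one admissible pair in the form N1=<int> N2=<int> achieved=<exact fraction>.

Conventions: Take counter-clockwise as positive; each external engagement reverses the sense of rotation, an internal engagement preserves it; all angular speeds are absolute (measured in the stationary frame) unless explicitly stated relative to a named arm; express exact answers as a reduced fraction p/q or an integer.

N1=22 N2=25 achieved=36/47

planetary set to be sized for 36/47 (Willis relation)
Willis with ω_sun = 0: ω_arm/ω_ring = N3/(N1+N3); set equal to 36/47  ⇒  N3/N1 = (36/47)/(1 − 36/47) = 36/11
N3 = N1 + 2·N2  ⇒  N2/N1 = (N3/N1 − 1)/2 = (36/11 − 1)/2 = 25/22
smallest multiple with N1 ≥ 12 and N2 ≥ 10: k = 1  ⇒  N1 = 1·22 = 22, N2 = 1·25 = 25 (N1 ≤ 40, N2 ≤ 30, N2 ≠ N1 ✓), N3 = 22 + 2·25 = 72
check: N3/(N1+N3) with N1 = 22, N3 = 72 gives 36/47; |achieved − target| = 0 ≤ 9/1175 ✓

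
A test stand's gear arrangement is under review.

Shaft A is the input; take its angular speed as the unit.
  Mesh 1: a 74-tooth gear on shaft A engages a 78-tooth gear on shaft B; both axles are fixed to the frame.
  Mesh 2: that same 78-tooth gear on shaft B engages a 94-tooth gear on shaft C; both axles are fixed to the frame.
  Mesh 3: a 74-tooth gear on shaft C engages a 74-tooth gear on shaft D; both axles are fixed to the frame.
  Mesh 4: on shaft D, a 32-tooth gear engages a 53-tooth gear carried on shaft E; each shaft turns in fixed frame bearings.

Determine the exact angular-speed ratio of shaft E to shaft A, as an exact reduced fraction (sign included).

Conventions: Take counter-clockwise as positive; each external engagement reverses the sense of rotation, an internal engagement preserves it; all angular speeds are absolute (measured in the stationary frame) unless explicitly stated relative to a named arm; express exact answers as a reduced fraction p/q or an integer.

class = fixed-axis compound train [4 meshes; 4 ratios multiply, 4 sense flips]
mesh 1 [74T→78T]: running ratio 37/39, sense −
mesh 2 [78T→94T]: running ratio 37/47, sense +
mesh 3 [74T→74T]: running ratio 37/47, sense −
mesh 4 [32T→53T]: running ratio 1184/2491, sense +
ω_out/ω_in = 1184/2491

1184/2491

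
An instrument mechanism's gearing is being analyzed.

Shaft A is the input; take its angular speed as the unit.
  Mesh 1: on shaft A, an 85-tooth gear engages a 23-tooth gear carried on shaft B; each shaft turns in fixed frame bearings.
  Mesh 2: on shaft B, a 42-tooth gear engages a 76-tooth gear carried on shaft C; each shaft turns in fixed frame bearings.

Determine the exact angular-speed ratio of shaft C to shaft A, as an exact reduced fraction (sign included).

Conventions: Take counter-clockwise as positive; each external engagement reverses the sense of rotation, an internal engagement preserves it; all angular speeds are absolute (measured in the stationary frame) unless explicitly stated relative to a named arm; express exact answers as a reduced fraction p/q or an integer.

class = fixed-axis compound train [2 meshes; 2 ratios multiply, 2 sense flips]
mesh 1 [85T→23T]: running ratio 85/23, sense −
mesh 2 [42T→76T]: running ratio 1785/874, sense +
ω_out/ω_in = 1785/874

1785/874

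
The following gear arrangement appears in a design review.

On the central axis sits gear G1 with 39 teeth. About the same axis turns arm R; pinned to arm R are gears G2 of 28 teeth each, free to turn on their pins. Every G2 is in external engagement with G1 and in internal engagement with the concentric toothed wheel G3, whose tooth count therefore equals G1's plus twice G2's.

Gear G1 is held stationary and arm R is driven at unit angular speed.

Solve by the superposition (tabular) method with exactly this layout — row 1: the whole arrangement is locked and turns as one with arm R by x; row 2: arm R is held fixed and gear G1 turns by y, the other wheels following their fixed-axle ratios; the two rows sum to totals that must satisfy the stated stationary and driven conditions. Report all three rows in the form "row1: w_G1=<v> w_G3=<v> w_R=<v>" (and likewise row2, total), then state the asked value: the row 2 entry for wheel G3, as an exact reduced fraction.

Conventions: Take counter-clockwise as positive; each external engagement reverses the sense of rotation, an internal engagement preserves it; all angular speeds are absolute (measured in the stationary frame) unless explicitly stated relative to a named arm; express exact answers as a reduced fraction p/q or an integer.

row1: w_G1=1 w_G3=1 w_R=1
row2: w_G1=-1 w_G3=39/95 w_R=0
total: w_G1=0 w_G3=134/95 w_R=1
asked value: 39/95

planetary set (39T centre, 28T on arm, 95T internal) — Willis relation
row 1 — lock + rotate with arm: ω_sun = ω_ring = ω_arm = x
row 2 (arm held, sun turns y): ω_ring = −(39/95)·y, ω_arm = 0
boundary: total ω_sun = x + y = 0 and total ω_arm = x = 1  ⇒  y = -1, x = 1
row 2 ring = −(39/95)·(-1) = 39/95
totals (row 1 + row 2): sun 1 + (-1) = 0, ring 1 + 39/95 = 134/95, arm 1 + 0 = 1
asked cell (row2, ring) = 39/95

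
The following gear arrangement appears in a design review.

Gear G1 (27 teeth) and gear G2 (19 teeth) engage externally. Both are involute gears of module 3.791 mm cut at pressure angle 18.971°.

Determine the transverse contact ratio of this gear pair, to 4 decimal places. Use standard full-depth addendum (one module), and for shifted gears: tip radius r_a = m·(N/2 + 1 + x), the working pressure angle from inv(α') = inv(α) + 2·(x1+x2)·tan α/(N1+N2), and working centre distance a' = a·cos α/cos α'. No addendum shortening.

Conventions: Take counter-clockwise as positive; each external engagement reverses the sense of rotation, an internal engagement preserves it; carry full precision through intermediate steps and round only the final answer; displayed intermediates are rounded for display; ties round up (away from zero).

1.6266

class = single-mesh tooth geometry [involute pair 27T × 19T, m = 3.791]
base radii: r_b1 = 48.398650, r_b2 = 34.058309
tip radii: r_a1 = 54.969500, r_a2 = 39.805500
no profile shift: α' = α, a' = a
action lengths: √(r_a1²−r_b1²) = 26.061785, √(r_a2²−r_b2²) = 20.603626
base pitch p_b = π·m·cos α = 11.262877
CR = (26.061785 + 20.603626 − 87.193000·sin 18.97100°)/11.262877 = 1.626572
contact ratio ≈ 1.6266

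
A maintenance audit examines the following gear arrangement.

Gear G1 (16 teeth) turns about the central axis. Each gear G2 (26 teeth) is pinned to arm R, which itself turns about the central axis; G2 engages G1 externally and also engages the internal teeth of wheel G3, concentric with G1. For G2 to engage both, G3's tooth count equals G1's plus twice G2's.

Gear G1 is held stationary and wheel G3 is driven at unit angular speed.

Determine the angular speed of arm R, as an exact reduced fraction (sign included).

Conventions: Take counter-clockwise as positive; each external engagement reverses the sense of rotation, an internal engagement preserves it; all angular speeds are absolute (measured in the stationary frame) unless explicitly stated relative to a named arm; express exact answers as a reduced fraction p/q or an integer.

17/21

topology: planetary set — G1 16T / G2 26T / G3 68T, arm = carrier (Willis)
ring teeth: 16 + 2·26 = 68
16(ω_sun−ω_arm) = −68(ω_ring−ω_arm),  ω_sun = 0, ω_ring = 1
16(0−ω_arm) = −68(1−ω_arm)  ⇒  84·ω_arm = 68  ⇒  ω_arm = 17/21
exact speed ratio = 17/21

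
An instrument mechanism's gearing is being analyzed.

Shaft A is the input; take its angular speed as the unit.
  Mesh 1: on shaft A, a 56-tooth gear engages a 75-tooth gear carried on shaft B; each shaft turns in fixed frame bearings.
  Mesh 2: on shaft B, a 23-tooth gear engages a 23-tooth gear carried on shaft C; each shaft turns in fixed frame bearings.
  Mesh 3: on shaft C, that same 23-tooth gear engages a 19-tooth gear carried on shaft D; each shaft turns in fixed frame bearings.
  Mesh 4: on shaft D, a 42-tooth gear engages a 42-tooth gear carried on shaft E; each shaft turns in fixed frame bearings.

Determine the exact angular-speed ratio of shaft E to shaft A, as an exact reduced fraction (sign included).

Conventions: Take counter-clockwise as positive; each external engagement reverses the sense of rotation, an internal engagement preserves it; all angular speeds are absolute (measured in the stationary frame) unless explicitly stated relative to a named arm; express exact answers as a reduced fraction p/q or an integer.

class = fixed-axis compound train [4 meshes; 4 ratios multiply, 4 sense flips]
mesh 1 [56T→75T]: running ratio 56/75, sense −
mesh 2 [23T→23T]: running ratio 56/75, sense +
mesh 3 [23T→19T]: running ratio 1288/1425, sense −
mesh 4 [42T→42T]: running ratio 1288/1425, sense +
ω_out/ω_in = 1288/1425

1288/1425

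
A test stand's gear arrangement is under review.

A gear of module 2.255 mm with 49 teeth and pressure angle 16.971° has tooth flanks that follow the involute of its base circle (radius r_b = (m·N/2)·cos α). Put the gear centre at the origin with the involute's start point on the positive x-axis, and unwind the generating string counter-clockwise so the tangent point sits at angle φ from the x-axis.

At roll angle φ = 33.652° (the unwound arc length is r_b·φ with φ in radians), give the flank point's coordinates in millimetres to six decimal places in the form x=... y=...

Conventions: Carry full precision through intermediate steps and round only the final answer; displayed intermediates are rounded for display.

x=61.184805 y=3.447175

topology: single-mesh involute geometry — m = 2.255, N = 49
pitch radius r_p = m·N/2 = 2.255·49/2 = 55.247500
base radius r_b = r_p·cos α = 55.247500·cos 16.971° = 52.841616
roll angle φ = 33.652° = 0.58733820 rad
x = r_b·(cos φ + φ·sin φ) = 61.184805
y = r_b·(sin φ − φ·cos φ) = 3.447175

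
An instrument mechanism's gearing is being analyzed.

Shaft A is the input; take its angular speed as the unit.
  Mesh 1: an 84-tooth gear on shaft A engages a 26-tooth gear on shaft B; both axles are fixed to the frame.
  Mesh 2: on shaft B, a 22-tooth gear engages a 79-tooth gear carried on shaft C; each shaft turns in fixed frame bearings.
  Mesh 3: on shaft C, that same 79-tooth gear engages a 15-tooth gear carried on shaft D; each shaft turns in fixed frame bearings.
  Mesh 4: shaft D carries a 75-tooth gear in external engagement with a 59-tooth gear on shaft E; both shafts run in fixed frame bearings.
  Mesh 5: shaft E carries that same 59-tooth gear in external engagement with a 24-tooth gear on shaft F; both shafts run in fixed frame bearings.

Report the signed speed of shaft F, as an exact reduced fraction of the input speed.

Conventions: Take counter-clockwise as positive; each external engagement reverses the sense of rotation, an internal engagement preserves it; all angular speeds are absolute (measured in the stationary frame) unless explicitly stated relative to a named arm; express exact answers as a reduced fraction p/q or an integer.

-385/26

5-mesh fixed-axis compound train (all bearings frame-fixed)
mesh 1 [84T→26T]: |ω|/ω_in = 1×84/26 = 42/13, sense flips to −
mesh 2 [22T→79T]: |ω|/ω_in = (42/13)×22/79 = 924/1027, sense flips to +
mesh 3 [79T→15T]: |ω|/ω_in = (924/1027)×79/15 = 308/65, sense flips to −
mesh 4 [75T→59T]: |ω|/ω_in = (308/65)×75/59 = 4620/767, sense flips to +
mesh 5 [59T→24T]: |ω|/ω_in = (4620/767)×59/24 = 385/26, sense flips to −
signed output speed (× input speed) = -385/26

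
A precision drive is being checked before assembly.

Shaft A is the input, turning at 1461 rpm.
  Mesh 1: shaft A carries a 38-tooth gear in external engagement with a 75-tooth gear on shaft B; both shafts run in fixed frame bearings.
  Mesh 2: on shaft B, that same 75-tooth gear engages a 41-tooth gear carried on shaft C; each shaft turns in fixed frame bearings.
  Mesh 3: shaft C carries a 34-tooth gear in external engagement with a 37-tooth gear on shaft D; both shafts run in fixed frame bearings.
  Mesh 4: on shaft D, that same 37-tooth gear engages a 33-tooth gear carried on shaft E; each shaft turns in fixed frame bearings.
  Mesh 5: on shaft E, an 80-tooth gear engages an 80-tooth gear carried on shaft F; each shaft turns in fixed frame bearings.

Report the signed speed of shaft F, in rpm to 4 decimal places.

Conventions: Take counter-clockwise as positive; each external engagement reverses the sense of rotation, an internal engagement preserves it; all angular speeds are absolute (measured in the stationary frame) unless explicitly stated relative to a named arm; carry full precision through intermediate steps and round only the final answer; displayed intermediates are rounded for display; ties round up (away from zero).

-1395.1308 rpm

recognized (6 fixed axles, 5 meshes): fixed-axis compound train
mesh 1 [38T→75T]: ω = 1461.0000×38/75 = 740.2400 rpm, sense flips to −
mesh 2 [75T→41T]: ω = 740.2400×75/41 = 1354.0976 rpm, sense flips to +
mesh 3 [34T→37T]: ω = 1354.0976×34/37 = 1244.3059 rpm, sense flips to −
mesh 4 [37T→33T]: ω = 1244.3059×37/33 = 1395.1308 rpm, sense flips to +
mesh 5 [80T→80T]: ω = 1395.1308×80/80 = 1395.1308 rpm, sense flips to −
signed output speed = -1395.1308 rpm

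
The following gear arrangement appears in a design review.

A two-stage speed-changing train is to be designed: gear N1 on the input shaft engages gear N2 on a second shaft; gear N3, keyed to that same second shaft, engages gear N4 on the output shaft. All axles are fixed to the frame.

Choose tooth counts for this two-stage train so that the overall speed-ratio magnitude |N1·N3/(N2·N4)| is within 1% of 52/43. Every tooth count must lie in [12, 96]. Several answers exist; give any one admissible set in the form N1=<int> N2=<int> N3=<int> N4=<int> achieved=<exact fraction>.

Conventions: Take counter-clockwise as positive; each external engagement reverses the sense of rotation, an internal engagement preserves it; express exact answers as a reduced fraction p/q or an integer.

N1=12 N2=43 N3=52 N4=12 achieved=52/43

design class (target 52/43): fixed-axis compound train
target = 52/43 in lowest terms: an exact hit needs N1·N3 = k·52 and N2·N4 = k·43 for one integer k, every count in [12, 96]; additionally prefer no 1:1 stage (N1 ≠ N2, N3 ≠ N4)
k = 1…11: no 1:1-free in-range split of k·52 and k·43 into factor pairs; take k = 12
k = 12: N1·N3 = 624 = 12·52, N2·N4 = 516 = 43·12
achieved = 12·52/(43·12) = 52/43; |achieved − target| = 0 ≤ 13/1075 ✓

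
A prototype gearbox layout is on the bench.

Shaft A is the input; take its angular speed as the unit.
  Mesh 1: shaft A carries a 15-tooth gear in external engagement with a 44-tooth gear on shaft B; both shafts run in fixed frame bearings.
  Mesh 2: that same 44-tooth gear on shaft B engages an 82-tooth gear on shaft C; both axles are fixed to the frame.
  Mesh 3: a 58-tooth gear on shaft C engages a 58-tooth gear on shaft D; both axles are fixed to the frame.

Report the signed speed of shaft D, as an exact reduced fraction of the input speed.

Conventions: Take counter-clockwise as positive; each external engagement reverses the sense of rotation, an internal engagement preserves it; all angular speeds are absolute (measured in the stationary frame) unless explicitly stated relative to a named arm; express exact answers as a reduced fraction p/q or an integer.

-15/82

3-mesh fixed-axis compound train (all bearings frame-fixed)
mesh 1 [15T→44T]: |ω|/ω_in = 1×15/44 = 15/44, sense flips to −
mesh 2 [44T→82T]: |ω|/ω_in = (15/44)×44/82 = 15/82, sense flips to +
mesh 3 [58T→58T]: |ω|/ω_in = (15/82)×58/58 = 15/82, sense flips to −
signed output speed (× input speed) = -15/82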